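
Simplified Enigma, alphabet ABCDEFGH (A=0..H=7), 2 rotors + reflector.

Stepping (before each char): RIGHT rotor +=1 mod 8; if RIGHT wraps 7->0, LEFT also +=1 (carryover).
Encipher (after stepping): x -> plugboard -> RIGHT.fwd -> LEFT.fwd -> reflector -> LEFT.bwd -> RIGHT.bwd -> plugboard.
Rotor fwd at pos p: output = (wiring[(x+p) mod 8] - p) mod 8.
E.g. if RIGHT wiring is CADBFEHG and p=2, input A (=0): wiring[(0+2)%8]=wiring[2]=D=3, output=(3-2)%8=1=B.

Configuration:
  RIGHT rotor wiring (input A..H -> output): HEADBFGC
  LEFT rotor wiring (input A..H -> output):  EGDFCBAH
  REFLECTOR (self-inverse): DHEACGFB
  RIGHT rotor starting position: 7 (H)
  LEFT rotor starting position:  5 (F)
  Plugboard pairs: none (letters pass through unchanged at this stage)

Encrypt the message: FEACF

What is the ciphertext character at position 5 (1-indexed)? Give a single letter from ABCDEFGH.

Char 1 ('F'): step: R->0, L->6 (L advanced); F->plug->F->R->F->L->H->refl->B->L'->B->R'->E->plug->E
Char 2 ('E'): step: R->1, L=6; E->plug->E->R->E->L->F->refl->G->L'->C->R'->C->plug->C
Char 3 ('A'): step: R->2, L=6; A->plug->A->R->G->L->E->refl->C->L'->A->R'->F->plug->F
Char 4 ('C'): step: R->3, L=6; C->plug->C->R->C->L->G->refl->F->L'->E->R'->F->plug->F
Char 5 ('F'): step: R->4, L=6; F->plug->F->R->A->L->C->refl->E->L'->G->R'->D->plug->D

D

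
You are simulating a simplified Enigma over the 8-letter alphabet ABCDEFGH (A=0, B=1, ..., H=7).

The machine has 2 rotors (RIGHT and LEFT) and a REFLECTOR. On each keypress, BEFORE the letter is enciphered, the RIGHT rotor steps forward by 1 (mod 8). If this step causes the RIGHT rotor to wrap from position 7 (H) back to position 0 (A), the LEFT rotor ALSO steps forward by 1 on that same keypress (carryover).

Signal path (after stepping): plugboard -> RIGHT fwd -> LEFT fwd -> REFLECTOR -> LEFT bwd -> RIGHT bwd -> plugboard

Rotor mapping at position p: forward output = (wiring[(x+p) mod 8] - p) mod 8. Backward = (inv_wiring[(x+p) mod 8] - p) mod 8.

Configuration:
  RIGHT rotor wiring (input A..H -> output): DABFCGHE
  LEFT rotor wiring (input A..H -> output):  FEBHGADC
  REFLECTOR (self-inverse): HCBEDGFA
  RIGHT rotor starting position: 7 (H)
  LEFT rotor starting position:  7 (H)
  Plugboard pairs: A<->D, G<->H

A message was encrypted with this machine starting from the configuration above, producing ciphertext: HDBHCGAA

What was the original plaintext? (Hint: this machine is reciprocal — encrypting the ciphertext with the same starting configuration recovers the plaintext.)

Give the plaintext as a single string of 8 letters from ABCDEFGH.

Answer: EGECHEFH

Derivation:
Char 1 ('H'): step: R->0, L->0 (L advanced); H->plug->G->R->H->L->C->refl->B->L'->C->R'->E->plug->E
Char 2 ('D'): step: R->1, L=0; D->plug->A->R->H->L->C->refl->B->L'->C->R'->H->plug->G
Char 3 ('B'): step: R->2, L=0; B->plug->B->R->D->L->H->refl->A->L'->F->R'->E->plug->E
Char 4 ('H'): step: R->3, L=0; H->plug->G->R->F->L->A->refl->H->L'->D->R'->C->plug->C
Char 5 ('C'): step: R->4, L=0; C->plug->C->R->D->L->H->refl->A->L'->F->R'->G->plug->H
Char 6 ('G'): step: R->5, L=0; G->plug->H->R->F->L->A->refl->H->L'->D->R'->E->plug->E
Char 7 ('A'): step: R->6, L=0; A->plug->D->R->C->L->B->refl->C->L'->H->R'->F->plug->F
Char 8 ('A'): step: R->7, L=0; A->plug->D->R->C->L->B->refl->C->L'->H->R'->G->plug->H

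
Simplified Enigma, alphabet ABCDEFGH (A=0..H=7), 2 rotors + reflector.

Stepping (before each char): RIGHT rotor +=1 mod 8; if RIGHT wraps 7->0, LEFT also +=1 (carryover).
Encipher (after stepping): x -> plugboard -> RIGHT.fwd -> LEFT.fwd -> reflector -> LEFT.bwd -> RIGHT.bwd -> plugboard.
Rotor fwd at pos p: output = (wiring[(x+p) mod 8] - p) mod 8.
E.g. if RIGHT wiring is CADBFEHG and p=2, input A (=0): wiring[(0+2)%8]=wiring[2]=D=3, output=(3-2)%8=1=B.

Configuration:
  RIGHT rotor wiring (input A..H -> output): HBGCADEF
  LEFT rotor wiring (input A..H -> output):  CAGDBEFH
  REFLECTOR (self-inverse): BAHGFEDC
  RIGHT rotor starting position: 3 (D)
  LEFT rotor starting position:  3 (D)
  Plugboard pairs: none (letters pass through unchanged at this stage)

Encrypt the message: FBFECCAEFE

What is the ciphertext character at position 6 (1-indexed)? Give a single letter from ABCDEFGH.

Char 1 ('F'): step: R->4, L=3; F->plug->F->R->F->L->H->refl->C->L'->D->R'->E->plug->E
Char 2 ('B'): step: R->5, L=3; B->plug->B->R->H->L->D->refl->G->L'->B->R'->F->plug->F
Char 3 ('F'): step: R->6, L=3; F->plug->F->R->E->L->E->refl->F->L'->G->R'->A->plug->A
Char 4 ('E'): step: R->7, L=3; E->plug->E->R->D->L->C->refl->H->L'->F->R'->H->plug->H
Char 5 ('C'): step: R->0, L->4 (L advanced); C->plug->C->R->G->L->C->refl->H->L'->H->R'->A->plug->A
Char 6 ('C'): step: R->1, L=4; C->plug->C->R->B->L->A->refl->B->L'->C->R'->E->plug->E

E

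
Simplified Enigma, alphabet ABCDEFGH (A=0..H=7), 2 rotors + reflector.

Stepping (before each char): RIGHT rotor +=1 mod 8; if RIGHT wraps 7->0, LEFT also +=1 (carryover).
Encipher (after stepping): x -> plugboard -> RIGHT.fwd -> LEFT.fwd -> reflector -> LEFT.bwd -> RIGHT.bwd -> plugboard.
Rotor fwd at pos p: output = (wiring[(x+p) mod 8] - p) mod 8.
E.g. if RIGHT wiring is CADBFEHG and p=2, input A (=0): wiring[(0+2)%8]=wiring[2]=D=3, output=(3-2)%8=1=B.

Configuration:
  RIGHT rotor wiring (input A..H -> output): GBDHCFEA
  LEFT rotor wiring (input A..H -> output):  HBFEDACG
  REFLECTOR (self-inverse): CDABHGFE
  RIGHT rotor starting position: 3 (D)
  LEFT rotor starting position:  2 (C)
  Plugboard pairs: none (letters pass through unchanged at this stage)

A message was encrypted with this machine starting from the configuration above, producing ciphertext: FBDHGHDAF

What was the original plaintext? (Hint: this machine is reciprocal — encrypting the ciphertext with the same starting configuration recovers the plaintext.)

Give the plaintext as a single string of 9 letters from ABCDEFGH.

Char 1 ('F'): step: R->4, L=2; F->plug->F->R->F->L->E->refl->H->L'->H->R'->G->plug->G
Char 2 ('B'): step: R->5, L=2; B->plug->B->R->H->L->H->refl->E->L'->F->R'->H->plug->H
Char 3 ('D'): step: R->6, L=2; D->plug->D->R->D->L->G->refl->F->L'->G->R'->A->plug->A
Char 4 ('H'): step: R->7, L=2; H->plug->H->R->F->L->E->refl->H->L'->H->R'->B->plug->B
Char 5 ('G'): step: R->0, L->3 (L advanced); G->plug->G->R->E->L->D->refl->B->L'->A->R'->H->plug->H
Char 6 ('H'): step: R->1, L=3; H->plug->H->R->F->L->E->refl->H->L'->D->R'->F->plug->F
Char 7 ('D'): step: R->2, L=3; D->plug->D->R->D->L->H->refl->E->L'->F->R'->B->plug->B
Char 8 ('A'): step: R->3, L=3; A->plug->A->R->E->L->D->refl->B->L'->A->R'->H->plug->H
Char 9 ('F'): step: R->4, L=3; F->plug->F->R->F->L->E->refl->H->L'->D->R'->H->plug->H

Answer: GHABHFBHH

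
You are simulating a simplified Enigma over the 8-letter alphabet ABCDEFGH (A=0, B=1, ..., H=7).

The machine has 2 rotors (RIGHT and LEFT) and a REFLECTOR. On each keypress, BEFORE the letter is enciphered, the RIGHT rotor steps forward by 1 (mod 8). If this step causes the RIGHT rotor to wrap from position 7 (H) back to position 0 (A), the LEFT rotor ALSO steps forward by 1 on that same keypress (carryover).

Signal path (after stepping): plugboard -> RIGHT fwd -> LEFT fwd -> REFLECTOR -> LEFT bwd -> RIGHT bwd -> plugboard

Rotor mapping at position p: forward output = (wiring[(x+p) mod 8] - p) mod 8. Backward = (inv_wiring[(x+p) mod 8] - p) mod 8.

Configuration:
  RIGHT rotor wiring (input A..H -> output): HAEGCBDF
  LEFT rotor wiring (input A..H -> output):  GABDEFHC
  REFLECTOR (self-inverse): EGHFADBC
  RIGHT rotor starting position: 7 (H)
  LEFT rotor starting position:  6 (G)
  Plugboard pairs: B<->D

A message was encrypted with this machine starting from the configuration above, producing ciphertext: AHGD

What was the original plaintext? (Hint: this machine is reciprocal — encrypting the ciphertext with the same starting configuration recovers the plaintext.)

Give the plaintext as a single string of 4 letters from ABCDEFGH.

Char 1 ('A'): step: R->0, L->7 (L advanced); A->plug->A->R->H->L->A->refl->E->L'->E->R'->C->plug->C
Char 2 ('H'): step: R->1, L=7; H->plug->H->R->G->L->G->refl->B->L'->C->R'->F->plug->F
Char 3 ('G'): step: R->2, L=7; G->plug->G->R->F->L->F->refl->D->L'->A->R'->C->plug->C
Char 4 ('D'): step: R->3, L=7; D->plug->B->R->H->L->A->refl->E->L'->E->R'->F->plug->F

Answer: CFCF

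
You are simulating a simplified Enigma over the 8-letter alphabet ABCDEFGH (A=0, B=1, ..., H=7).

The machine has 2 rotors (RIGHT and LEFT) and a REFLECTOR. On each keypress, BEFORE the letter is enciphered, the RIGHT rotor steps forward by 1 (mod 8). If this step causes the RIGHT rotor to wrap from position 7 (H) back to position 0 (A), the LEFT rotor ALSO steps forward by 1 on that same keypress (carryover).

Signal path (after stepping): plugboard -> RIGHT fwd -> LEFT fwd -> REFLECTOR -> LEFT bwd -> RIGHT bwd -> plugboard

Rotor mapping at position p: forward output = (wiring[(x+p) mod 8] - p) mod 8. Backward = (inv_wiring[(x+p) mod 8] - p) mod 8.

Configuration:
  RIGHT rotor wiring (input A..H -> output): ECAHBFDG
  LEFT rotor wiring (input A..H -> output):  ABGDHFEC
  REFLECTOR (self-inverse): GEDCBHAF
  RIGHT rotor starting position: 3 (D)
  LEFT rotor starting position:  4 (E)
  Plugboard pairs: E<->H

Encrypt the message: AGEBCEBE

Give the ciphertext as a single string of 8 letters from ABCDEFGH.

Answer: CFAAEBFA

Derivation:
Char 1 ('A'): step: R->4, L=4; A->plug->A->R->F->L->F->refl->H->L'->H->R'->C->plug->C
Char 2 ('G'): step: R->5, L=4; G->plug->G->R->C->L->A->refl->G->L'->D->R'->F->plug->F
Char 3 ('E'): step: R->6, L=4; E->plug->H->R->H->L->H->refl->F->L'->F->R'->A->plug->A
Char 4 ('B'): step: R->7, L=4; B->plug->B->R->F->L->F->refl->H->L'->H->R'->A->plug->A
Char 5 ('C'): step: R->0, L->5 (L advanced); C->plug->C->R->A->L->A->refl->G->L'->G->R'->H->plug->E
Char 6 ('E'): step: R->1, L=5; E->plug->H->R->D->L->D->refl->C->L'->H->R'->B->plug->B
Char 7 ('B'): step: R->2, L=5; B->plug->B->R->F->L->B->refl->E->L'->E->R'->F->plug->F
Char 8 ('E'): step: R->3, L=5; E->plug->H->R->F->L->B->refl->E->L'->E->R'->A->plug->A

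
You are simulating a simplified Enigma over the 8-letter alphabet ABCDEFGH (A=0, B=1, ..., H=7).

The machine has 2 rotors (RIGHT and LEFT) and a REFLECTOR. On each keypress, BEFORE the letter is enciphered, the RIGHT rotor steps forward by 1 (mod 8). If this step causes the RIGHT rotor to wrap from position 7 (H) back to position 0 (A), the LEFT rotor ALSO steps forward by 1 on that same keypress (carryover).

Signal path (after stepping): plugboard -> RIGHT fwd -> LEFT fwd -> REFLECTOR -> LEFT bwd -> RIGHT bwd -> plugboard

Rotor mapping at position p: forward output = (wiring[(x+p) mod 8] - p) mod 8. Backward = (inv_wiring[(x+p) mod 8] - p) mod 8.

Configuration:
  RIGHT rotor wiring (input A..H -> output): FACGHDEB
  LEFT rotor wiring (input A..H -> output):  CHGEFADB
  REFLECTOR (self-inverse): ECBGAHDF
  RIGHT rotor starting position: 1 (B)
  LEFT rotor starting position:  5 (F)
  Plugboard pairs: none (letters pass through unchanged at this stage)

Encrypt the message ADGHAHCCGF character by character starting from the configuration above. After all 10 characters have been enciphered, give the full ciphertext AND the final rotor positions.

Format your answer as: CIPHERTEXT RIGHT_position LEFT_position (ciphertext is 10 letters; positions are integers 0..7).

Answer: DCABBGGBFB 3 6

Derivation:
Char 1 ('A'): step: R->2, L=5; A->plug->A->R->A->L->D->refl->G->L'->B->R'->D->plug->D
Char 2 ('D'): step: R->3, L=5; D->plug->D->R->B->L->G->refl->D->L'->A->R'->C->plug->C
Char 3 ('G'): step: R->4, L=5; G->plug->G->R->G->L->H->refl->F->L'->D->R'->A->plug->A
Char 4 ('H'): step: R->5, L=5; H->plug->H->R->C->L->E->refl->A->L'->H->R'->B->plug->B
Char 5 ('A'): step: R->6, L=5; A->plug->A->R->G->L->H->refl->F->L'->D->R'->B->plug->B
Char 6 ('H'): step: R->7, L=5; H->plug->H->R->F->L->B->refl->C->L'->E->R'->G->plug->G
Char 7 ('C'): step: R->0, L->6 (L advanced); C->plug->C->R->C->L->E->refl->A->L'->E->R'->G->plug->G
Char 8 ('C'): step: R->1, L=6; C->plug->C->R->F->L->G->refl->D->L'->B->R'->B->plug->B
Char 9 ('G'): step: R->2, L=6; G->plug->G->R->D->L->B->refl->C->L'->H->R'->F->plug->F
Char 10 ('F'): step: R->3, L=6; F->plug->F->R->C->L->E->refl->A->L'->E->R'->B->plug->B
Final: ciphertext=DCABBGGBFB, RIGHT=3, LEFT=6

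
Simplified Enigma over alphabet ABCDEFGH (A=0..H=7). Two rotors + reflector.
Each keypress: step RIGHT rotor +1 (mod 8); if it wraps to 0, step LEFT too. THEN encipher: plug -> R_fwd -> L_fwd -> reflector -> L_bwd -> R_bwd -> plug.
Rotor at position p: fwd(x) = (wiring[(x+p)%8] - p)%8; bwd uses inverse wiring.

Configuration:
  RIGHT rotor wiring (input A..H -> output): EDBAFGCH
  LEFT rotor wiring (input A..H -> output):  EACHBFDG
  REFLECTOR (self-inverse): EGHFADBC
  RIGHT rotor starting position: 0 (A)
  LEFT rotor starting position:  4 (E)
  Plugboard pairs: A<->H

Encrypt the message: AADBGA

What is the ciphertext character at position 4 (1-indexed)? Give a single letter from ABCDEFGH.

Char 1 ('A'): step: R->1, L=4; A->plug->H->R->D->L->C->refl->H->L'->C->R'->A->plug->H
Char 2 ('A'): step: R->2, L=4; A->plug->H->R->B->L->B->refl->G->L'->G->R'->B->plug->B
Char 3 ('D'): step: R->3, L=4; D->plug->D->R->H->L->D->refl->F->L'->A->R'->G->plug->G
Char 4 ('B'): step: R->4, L=4; B->plug->B->R->C->L->H->refl->C->L'->D->R'->D->plug->D

D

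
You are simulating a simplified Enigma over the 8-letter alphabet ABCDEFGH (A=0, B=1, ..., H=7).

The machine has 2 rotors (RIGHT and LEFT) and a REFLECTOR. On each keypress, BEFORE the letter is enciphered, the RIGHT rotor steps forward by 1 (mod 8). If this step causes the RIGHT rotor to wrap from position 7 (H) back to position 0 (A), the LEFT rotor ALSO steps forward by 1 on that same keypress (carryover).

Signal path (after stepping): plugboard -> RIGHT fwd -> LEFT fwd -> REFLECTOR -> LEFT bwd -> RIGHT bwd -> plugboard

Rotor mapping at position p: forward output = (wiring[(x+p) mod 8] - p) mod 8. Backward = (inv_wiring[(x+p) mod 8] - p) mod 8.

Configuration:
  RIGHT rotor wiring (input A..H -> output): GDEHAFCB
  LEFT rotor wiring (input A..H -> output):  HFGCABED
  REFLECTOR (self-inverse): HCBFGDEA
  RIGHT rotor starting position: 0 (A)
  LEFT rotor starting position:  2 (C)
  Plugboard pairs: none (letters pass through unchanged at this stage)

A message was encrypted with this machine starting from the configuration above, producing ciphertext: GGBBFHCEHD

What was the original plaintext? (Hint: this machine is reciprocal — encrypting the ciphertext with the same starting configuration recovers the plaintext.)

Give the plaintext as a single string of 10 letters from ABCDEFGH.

Answer: ABAHEEDCAC

Derivation:
Char 1 ('G'): step: R->1, L=2; G->plug->G->R->A->L->E->refl->G->L'->C->R'->A->plug->A
Char 2 ('G'): step: R->2, L=2; G->plug->G->R->E->L->C->refl->B->L'->F->R'->B->plug->B
Char 3 ('B'): step: R->3, L=2; B->plug->B->R->F->L->B->refl->C->L'->E->R'->A->plug->A
Char 4 ('B'): step: R->4, L=2; B->plug->B->R->B->L->A->refl->H->L'->D->R'->H->plug->H
Char 5 ('F'): step: R->5, L=2; F->plug->F->R->H->L->D->refl->F->L'->G->R'->E->plug->E
Char 6 ('H'): step: R->6, L=2; H->plug->H->R->H->L->D->refl->F->L'->G->R'->E->plug->E
Char 7 ('C'): step: R->7, L=2; C->plug->C->R->E->L->C->refl->B->L'->F->R'->D->plug->D
Char 8 ('E'): step: R->0, L->3 (L advanced); E->plug->E->R->A->L->H->refl->A->L'->E->R'->C->plug->C
Char 9 ('H'): step: R->1, L=3; H->plug->H->R->F->L->E->refl->G->L'->C->R'->A->plug->A
Char 10 ('D'): step: R->2, L=3; D->plug->D->R->D->L->B->refl->C->L'->G->R'->C->plug->C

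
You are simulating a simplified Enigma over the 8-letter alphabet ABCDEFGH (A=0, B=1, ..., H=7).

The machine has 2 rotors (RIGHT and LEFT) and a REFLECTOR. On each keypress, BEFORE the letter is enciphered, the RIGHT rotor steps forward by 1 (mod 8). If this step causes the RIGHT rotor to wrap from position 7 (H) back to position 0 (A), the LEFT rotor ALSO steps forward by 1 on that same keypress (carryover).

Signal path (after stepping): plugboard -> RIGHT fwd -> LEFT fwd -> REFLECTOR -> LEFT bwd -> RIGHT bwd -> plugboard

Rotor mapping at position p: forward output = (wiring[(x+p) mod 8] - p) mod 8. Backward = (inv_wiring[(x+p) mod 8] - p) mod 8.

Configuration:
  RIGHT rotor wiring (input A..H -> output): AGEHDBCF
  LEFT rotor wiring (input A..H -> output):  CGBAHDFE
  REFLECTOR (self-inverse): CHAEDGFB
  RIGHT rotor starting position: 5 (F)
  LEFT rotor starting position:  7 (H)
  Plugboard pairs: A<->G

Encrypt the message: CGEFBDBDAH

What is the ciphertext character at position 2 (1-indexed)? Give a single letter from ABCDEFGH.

Char 1 ('C'): step: R->6, L=7; C->plug->C->R->C->L->H->refl->B->L'->E->R'->A->plug->G
Char 2 ('G'): step: R->7, L=7; G->plug->A->R->G->L->E->refl->D->L'->B->R'->B->plug->B

B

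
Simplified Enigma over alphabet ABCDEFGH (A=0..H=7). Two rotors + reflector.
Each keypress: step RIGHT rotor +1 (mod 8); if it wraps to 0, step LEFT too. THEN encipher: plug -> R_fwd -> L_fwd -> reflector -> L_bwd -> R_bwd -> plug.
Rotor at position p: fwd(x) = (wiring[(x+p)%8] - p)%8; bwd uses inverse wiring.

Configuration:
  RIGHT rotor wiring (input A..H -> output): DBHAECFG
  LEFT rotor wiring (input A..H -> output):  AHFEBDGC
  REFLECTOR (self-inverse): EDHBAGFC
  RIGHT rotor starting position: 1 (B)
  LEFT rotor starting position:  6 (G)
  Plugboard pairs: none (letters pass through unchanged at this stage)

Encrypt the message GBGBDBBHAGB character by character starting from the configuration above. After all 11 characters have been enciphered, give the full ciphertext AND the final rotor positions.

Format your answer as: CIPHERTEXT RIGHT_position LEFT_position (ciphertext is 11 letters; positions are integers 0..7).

Char 1 ('G'): step: R->2, L=6; G->plug->G->R->B->L->E->refl->A->L'->A->R'->D->plug->D
Char 2 ('B'): step: R->3, L=6; B->plug->B->R->B->L->E->refl->A->L'->A->R'->F->plug->F
Char 3 ('G'): step: R->4, L=6; G->plug->G->R->D->L->B->refl->D->L'->G->R'->B->plug->B
Char 4 ('B'): step: R->5, L=6; B->plug->B->R->A->L->A->refl->E->L'->B->R'->C->plug->C
Char 5 ('D'): step: R->6, L=6; D->plug->D->R->D->L->B->refl->D->L'->G->R'->G->plug->G
Char 6 ('B'): step: R->7, L=6; B->plug->B->R->E->L->H->refl->C->L'->C->R'->C->plug->C
Char 7 ('B'): step: R->0, L->7 (L advanced); B->plug->B->R->B->L->B->refl->D->L'->A->R'->D->plug->D
Char 8 ('H'): step: R->1, L=7; H->plug->H->R->C->L->A->refl->E->L'->G->R'->B->plug->B
Char 9 ('A'): step: R->2, L=7; A->plug->A->R->F->L->C->refl->H->L'->H->R'->H->plug->H
Char 10 ('G'): step: R->3, L=7; G->plug->G->R->G->L->E->refl->A->L'->C->R'->D->plug->D
Char 11 ('B'): step: R->4, L=7; B->plug->B->R->G->L->E->refl->A->L'->C->R'->D->plug->D
Final: ciphertext=DFBCGCDBHDD, RIGHT=4, LEFT=7

Answer: DFBCGCDBHDD 4 7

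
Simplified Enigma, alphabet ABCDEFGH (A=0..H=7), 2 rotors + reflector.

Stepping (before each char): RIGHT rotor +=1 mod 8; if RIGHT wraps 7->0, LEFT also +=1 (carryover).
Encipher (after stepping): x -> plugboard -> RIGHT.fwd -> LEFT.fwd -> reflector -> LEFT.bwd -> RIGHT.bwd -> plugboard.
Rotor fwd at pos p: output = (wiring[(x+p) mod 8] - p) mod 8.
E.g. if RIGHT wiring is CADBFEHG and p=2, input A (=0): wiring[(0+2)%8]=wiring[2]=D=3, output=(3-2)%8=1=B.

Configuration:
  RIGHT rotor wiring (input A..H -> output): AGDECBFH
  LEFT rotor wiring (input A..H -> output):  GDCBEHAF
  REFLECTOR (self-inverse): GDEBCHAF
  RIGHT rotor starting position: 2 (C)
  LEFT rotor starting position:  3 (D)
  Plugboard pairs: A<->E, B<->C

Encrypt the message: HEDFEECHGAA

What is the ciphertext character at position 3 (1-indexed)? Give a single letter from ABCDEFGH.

Char 1 ('H'): step: R->3, L=3; H->plug->H->R->A->L->G->refl->A->L'->G->R'->C->plug->B
Char 2 ('E'): step: R->4, L=3; E->plug->A->R->G->L->A->refl->G->L'->A->R'->H->plug->H
Char 3 ('D'): step: R->5, L=3; D->plug->D->R->D->L->F->refl->H->L'->H->R'->G->plug->G

G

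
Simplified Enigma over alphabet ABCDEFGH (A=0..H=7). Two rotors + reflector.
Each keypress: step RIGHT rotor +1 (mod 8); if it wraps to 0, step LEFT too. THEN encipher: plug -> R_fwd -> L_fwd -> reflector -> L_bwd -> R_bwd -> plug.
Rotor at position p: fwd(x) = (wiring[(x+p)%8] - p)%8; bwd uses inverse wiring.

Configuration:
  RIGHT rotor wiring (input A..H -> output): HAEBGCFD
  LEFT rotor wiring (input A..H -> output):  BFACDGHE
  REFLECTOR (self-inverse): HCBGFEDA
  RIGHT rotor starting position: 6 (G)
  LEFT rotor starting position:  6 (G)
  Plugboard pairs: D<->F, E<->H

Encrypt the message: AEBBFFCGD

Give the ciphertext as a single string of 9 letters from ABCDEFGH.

Answer: BFHEDBDBE

Derivation:
Char 1 ('A'): step: R->7, L=6; A->plug->A->R->E->L->C->refl->B->L'->A->R'->B->plug->B
Char 2 ('E'): step: R->0, L->7 (L advanced); E->plug->H->R->D->L->B->refl->C->L'->B->R'->D->plug->F
Char 3 ('B'): step: R->1, L=7; B->plug->B->R->D->L->B->refl->C->L'->B->R'->E->plug->H
Char 4 ('B'): step: R->2, L=7; B->plug->B->R->H->L->A->refl->H->L'->G->R'->H->plug->E
Char 5 ('F'): step: R->3, L=7; F->plug->D->R->C->L->G->refl->D->L'->E->R'->F->plug->D
Char 6 ('F'): step: R->4, L=7; F->plug->D->R->H->L->A->refl->H->L'->G->R'->B->plug->B
Char 7 ('C'): step: R->5, L=7; C->plug->C->R->G->L->H->refl->A->L'->H->R'->F->plug->D
Char 8 ('G'): step: R->6, L=7; G->plug->G->R->A->L->F->refl->E->L'->F->R'->B->plug->B
Char 9 ('D'): step: R->7, L=7; D->plug->F->R->H->L->A->refl->H->L'->G->R'->H->plug->E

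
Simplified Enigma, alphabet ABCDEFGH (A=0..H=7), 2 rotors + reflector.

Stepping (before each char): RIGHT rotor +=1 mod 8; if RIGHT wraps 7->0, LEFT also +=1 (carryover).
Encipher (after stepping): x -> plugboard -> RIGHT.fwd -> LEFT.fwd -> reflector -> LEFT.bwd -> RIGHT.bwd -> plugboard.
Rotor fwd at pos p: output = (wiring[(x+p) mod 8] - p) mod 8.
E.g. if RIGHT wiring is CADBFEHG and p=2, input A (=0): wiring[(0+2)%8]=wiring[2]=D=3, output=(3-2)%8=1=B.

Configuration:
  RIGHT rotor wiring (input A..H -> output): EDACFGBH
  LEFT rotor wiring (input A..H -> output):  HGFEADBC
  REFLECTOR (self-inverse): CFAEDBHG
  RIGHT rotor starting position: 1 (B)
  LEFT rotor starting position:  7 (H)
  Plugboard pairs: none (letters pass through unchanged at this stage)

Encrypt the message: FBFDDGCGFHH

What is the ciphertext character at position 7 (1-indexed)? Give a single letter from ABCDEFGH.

Char 1 ('F'): step: R->2, L=7; F->plug->F->R->F->L->B->refl->F->L'->E->R'->D->plug->D
Char 2 ('B'): step: R->3, L=7; B->plug->B->R->C->L->H->refl->G->L'->D->R'->C->plug->C
Char 3 ('F'): step: R->4, L=7; F->plug->F->R->H->L->C->refl->A->L'->B->R'->A->plug->A
Char 4 ('D'): step: R->5, L=7; D->plug->D->R->H->L->C->refl->A->L'->B->R'->A->plug->A
Char 5 ('D'): step: R->6, L=7; D->plug->D->R->F->L->B->refl->F->L'->E->R'->F->plug->F
Char 6 ('G'): step: R->7, L=7; G->plug->G->R->H->L->C->refl->A->L'->B->R'->D->plug->D
Char 7 ('C'): step: R->0, L->0 (L advanced); C->plug->C->R->A->L->H->refl->G->L'->B->R'->G->plug->G

G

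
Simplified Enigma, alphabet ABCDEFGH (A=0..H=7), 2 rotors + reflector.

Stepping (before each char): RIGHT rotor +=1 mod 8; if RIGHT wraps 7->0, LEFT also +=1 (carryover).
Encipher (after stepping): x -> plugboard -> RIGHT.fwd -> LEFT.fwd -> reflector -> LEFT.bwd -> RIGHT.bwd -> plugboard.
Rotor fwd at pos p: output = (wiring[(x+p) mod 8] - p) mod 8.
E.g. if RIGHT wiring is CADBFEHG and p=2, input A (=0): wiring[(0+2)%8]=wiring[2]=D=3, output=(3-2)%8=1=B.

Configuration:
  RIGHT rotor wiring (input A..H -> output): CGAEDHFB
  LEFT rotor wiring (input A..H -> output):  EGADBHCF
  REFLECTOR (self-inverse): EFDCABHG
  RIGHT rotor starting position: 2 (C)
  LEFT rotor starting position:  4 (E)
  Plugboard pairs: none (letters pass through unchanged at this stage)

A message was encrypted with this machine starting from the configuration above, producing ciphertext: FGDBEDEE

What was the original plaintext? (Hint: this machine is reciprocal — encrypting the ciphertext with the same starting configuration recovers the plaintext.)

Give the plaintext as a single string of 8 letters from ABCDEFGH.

Char 1 ('F'): step: R->3, L=4; F->plug->F->R->H->L->H->refl->G->L'->C->R'->D->plug->D
Char 2 ('G'): step: R->4, L=4; G->plug->G->R->E->L->A->refl->E->L'->G->R'->E->plug->E
Char 3 ('D'): step: R->5, L=4; D->plug->D->R->F->L->C->refl->D->L'->B->R'->E->plug->E
Char 4 ('B'): step: R->6, L=4; B->plug->B->R->D->L->B->refl->F->L'->A->R'->D->plug->D
Char 5 ('E'): step: R->7, L=4; E->plug->E->R->F->L->C->refl->D->L'->B->R'->D->plug->D
Char 6 ('D'): step: R->0, L->5 (L advanced); D->plug->D->R->E->L->B->refl->F->L'->B->R'->H->plug->H
Char 7 ('E'): step: R->1, L=5; E->plug->E->R->G->L->G->refl->H->L'->D->R'->C->plug->C
Char 8 ('E'): step: R->2, L=5; E->plug->E->R->D->L->H->refl->G->L'->G->R'->A->plug->A

Answer: DEEDDHCA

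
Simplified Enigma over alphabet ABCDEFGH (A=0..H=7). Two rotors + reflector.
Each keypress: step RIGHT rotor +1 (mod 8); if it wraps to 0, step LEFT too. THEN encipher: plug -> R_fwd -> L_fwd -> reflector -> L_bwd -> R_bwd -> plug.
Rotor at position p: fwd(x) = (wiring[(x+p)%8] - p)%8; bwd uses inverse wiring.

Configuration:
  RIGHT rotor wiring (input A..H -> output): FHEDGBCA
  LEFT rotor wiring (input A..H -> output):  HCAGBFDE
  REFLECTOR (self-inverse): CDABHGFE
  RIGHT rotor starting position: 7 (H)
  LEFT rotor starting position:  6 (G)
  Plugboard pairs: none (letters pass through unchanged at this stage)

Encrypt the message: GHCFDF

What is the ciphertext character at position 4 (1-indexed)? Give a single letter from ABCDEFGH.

Char 1 ('G'): step: R->0, L->7 (L advanced); G->plug->G->R->C->L->D->refl->B->L'->D->R'->D->plug->D
Char 2 ('H'): step: R->1, L=7; H->plug->H->R->E->L->H->refl->E->L'->H->R'->G->plug->G
Char 3 ('C'): step: R->2, L=7; C->plug->C->R->E->L->H->refl->E->L'->H->R'->D->plug->D
Char 4 ('F'): step: R->3, L=7; F->plug->F->R->C->L->D->refl->B->L'->D->R'->B->plug->B

B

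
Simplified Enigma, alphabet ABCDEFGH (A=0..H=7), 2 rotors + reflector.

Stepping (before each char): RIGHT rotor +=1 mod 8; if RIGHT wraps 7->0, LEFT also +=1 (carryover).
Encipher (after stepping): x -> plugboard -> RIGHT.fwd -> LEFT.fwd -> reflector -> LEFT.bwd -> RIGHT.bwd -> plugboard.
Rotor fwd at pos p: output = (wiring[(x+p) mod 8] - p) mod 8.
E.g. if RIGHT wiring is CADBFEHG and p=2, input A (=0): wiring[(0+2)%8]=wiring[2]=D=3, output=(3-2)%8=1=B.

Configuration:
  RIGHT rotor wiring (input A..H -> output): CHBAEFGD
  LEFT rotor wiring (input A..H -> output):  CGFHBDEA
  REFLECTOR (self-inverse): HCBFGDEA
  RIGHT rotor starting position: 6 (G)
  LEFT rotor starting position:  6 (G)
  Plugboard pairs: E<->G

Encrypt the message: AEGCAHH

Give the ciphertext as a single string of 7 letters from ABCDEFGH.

Char 1 ('A'): step: R->7, L=6; A->plug->A->R->E->L->H->refl->A->L'->D->R'->B->plug->B
Char 2 ('E'): step: R->0, L->7 (L advanced); E->plug->G->R->G->L->E->refl->G->L'->D->R'->H->plug->H
Char 3 ('G'): step: R->1, L=7; G->plug->E->R->E->L->A->refl->H->L'->C->R'->G->plug->E
Char 4 ('C'): step: R->2, L=7; C->plug->C->R->C->L->H->refl->A->L'->E->R'->E->plug->G
Char 5 ('A'): step: R->3, L=7; A->plug->A->R->F->L->C->refl->B->L'->A->R'->E->plug->G
Char 6 ('H'): step: R->4, L=7; H->plug->H->R->E->L->A->refl->H->L'->C->R'->C->plug->C
Char 7 ('H'): step: R->5, L=7; H->plug->H->R->H->L->F->refl->D->L'->B->R'->B->plug->B

Answer: BHEGGCB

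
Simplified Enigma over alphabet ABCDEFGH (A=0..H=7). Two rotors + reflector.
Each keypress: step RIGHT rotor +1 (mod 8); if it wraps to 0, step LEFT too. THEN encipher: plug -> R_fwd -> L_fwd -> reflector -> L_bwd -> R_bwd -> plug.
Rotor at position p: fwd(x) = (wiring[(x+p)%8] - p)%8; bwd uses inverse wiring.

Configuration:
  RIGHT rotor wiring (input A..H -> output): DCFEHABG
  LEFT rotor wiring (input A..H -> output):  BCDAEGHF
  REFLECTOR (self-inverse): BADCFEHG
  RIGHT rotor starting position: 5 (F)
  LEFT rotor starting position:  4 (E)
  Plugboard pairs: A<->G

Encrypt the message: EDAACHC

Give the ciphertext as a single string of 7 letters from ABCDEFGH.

Char 1 ('E'): step: R->6, L=4; E->plug->E->R->H->L->E->refl->F->L'->E->R'->D->plug->D
Char 2 ('D'): step: R->7, L=4; D->plug->D->R->G->L->H->refl->G->L'->F->R'->E->plug->E
Char 3 ('A'): step: R->0, L->5 (L advanced); A->plug->G->R->B->L->C->refl->D->L'->G->R'->H->plug->H
Char 4 ('A'): step: R->1, L=5; A->plug->G->R->F->L->G->refl->H->L'->H->R'->E->plug->E
Char 5 ('C'): step: R->2, L=5; C->plug->C->R->F->L->G->refl->H->L'->H->R'->E->plug->E
Char 6 ('H'): step: R->3, L=5; H->plug->H->R->C->L->A->refl->B->L'->A->R'->F->plug->F
Char 7 ('C'): step: R->4, L=5; C->plug->C->R->F->L->G->refl->H->L'->H->R'->E->plug->E

Answer: DEHEEFE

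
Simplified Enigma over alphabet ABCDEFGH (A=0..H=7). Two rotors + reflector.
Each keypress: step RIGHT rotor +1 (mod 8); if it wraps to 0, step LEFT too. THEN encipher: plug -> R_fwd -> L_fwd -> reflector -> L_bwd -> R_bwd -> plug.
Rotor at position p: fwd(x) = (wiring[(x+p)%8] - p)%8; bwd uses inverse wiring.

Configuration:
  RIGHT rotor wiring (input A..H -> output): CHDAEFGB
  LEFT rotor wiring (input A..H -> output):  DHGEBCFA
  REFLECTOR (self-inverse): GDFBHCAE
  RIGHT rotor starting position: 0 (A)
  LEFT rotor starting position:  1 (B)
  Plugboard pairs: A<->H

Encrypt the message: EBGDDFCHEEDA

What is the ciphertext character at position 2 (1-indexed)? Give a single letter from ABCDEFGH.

Char 1 ('E'): step: R->1, L=1; E->plug->E->R->E->L->B->refl->D->L'->C->R'->B->plug->B
Char 2 ('B'): step: R->2, L=1; B->plug->B->R->G->L->H->refl->E->L'->F->R'->H->plug->A

A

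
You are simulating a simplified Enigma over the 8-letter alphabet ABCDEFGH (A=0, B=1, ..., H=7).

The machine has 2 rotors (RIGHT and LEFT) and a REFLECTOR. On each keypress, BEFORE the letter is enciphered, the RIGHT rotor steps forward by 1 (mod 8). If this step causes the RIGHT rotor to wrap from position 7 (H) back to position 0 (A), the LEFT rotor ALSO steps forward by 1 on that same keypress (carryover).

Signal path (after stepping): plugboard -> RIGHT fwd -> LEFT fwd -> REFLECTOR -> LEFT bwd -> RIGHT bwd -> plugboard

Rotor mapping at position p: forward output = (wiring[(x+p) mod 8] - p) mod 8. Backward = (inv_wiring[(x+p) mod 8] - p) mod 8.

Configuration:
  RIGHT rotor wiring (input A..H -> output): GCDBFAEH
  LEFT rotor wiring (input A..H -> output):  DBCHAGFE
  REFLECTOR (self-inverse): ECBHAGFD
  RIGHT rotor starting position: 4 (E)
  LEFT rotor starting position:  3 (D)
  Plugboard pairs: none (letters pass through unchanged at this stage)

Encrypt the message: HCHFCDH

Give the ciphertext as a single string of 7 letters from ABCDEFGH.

Answer: EEACFFF

Derivation:
Char 1 ('H'): step: R->5, L=3; H->plug->H->R->A->L->E->refl->A->L'->F->R'->E->plug->E
Char 2 ('C'): step: R->6, L=3; C->plug->C->R->A->L->E->refl->A->L'->F->R'->E->plug->E
Char 3 ('H'): step: R->7, L=3; H->plug->H->R->F->L->A->refl->E->L'->A->R'->A->plug->A
Char 4 ('F'): step: R->0, L->4 (L advanced); F->plug->F->R->A->L->E->refl->A->L'->D->R'->C->plug->C
Char 5 ('C'): step: R->1, L=4; C->plug->C->R->A->L->E->refl->A->L'->D->R'->F->plug->F
Char 6 ('D'): step: R->2, L=4; D->plug->D->R->G->L->G->refl->F->L'->F->R'->F->plug->F
Char 7 ('H'): step: R->3, L=4; H->plug->H->R->A->L->E->refl->A->L'->D->R'->F->plug->F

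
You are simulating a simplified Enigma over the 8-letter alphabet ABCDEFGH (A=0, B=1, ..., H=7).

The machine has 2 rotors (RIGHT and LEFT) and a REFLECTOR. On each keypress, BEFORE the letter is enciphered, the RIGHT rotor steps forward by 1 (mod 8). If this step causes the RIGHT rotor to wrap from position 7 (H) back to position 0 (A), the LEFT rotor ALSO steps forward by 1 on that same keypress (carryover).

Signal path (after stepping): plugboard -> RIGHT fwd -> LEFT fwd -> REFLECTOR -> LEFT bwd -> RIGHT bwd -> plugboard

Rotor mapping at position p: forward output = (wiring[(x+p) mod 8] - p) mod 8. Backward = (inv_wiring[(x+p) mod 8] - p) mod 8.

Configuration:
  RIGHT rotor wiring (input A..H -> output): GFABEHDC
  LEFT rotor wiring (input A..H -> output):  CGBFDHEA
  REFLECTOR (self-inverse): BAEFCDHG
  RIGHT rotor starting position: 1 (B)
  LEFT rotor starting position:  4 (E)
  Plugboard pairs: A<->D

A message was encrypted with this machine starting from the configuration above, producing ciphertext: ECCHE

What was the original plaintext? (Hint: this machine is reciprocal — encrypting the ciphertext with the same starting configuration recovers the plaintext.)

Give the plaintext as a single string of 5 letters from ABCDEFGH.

Answer: DAEDA

Derivation:
Char 1 ('E'): step: R->2, L=4; E->plug->E->R->B->L->D->refl->F->L'->G->R'->A->plug->D
Char 2 ('C'): step: R->3, L=4; C->plug->C->R->E->L->G->refl->H->L'->A->R'->D->plug->A
Char 3 ('C'): step: R->4, L=4; C->plug->C->R->H->L->B->refl->A->L'->C->R'->E->plug->E
Char 4 ('H'): step: R->5, L=4; H->plug->H->R->H->L->B->refl->A->L'->C->R'->A->plug->D
Char 5 ('E'): step: R->6, L=4; E->plug->E->R->C->L->A->refl->B->L'->H->R'->D->plug->A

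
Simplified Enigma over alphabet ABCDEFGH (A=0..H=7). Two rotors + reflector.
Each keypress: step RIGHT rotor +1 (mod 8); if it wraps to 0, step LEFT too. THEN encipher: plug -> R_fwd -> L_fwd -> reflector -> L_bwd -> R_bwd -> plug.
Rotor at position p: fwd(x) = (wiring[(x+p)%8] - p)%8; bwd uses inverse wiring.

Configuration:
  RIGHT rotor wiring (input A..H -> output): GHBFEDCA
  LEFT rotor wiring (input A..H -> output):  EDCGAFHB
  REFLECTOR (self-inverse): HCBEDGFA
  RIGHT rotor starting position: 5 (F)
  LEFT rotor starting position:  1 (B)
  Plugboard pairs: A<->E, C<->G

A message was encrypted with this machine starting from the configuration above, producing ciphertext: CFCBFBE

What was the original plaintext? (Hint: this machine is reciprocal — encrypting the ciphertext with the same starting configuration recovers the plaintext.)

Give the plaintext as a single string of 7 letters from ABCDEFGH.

Answer: ADAHEFC

Derivation:
Char 1 ('C'): step: R->6, L=1; C->plug->G->R->G->L->A->refl->H->L'->D->R'->E->plug->A
Char 2 ('F'): step: R->7, L=1; F->plug->F->R->F->L->G->refl->F->L'->C->R'->D->plug->D
Char 3 ('C'): step: R->0, L->2 (L advanced); C->plug->G->R->C->L->G->refl->F->L'->E->R'->E->plug->A
Char 4 ('B'): step: R->1, L=2; B->plug->B->R->A->L->A->refl->H->L'->F->R'->H->plug->H
Char 5 ('F'): step: R->2, L=2; F->plug->F->R->G->L->C->refl->B->L'->H->R'->A->plug->E
Char 6 ('B'): step: R->3, L=2; B->plug->B->R->B->L->E->refl->D->L'->D->R'->F->plug->F
Char 7 ('E'): step: R->4, L=2; E->plug->A->R->A->L->A->refl->H->L'->F->R'->G->plug->C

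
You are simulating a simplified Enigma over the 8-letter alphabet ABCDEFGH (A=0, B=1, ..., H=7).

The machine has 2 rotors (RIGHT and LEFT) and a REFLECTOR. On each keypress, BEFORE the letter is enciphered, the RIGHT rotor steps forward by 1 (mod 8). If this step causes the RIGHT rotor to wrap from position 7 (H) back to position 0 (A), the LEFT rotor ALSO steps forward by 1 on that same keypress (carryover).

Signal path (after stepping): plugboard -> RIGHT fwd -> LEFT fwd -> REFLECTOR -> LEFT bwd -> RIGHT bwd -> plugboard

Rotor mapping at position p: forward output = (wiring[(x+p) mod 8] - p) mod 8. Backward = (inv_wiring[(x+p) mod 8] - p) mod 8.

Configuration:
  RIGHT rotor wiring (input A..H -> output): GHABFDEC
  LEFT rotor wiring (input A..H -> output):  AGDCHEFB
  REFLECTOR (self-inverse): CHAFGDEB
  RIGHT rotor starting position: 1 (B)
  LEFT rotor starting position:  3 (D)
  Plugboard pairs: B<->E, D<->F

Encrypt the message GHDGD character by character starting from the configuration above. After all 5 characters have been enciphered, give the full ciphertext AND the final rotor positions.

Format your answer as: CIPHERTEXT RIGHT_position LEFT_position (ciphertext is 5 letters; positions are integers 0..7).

Char 1 ('G'): step: R->2, L=3; G->plug->G->R->E->L->G->refl->E->L'->B->R'->D->plug->F
Char 2 ('H'): step: R->3, L=3; H->plug->H->R->F->L->F->refl->D->L'->G->R'->A->plug->A
Char 3 ('D'): step: R->4, L=3; D->plug->F->R->D->L->C->refl->A->L'->H->R'->B->plug->E
Char 4 ('G'): step: R->5, L=3; G->plug->G->R->E->L->G->refl->E->L'->B->R'->D->plug->F
Char 5 ('D'): step: R->6, L=3; D->plug->F->R->D->L->C->refl->A->L'->H->R'->G->plug->G
Final: ciphertext=FAEFG, RIGHT=6, LEFT=3

Answer: FAEFG 6 3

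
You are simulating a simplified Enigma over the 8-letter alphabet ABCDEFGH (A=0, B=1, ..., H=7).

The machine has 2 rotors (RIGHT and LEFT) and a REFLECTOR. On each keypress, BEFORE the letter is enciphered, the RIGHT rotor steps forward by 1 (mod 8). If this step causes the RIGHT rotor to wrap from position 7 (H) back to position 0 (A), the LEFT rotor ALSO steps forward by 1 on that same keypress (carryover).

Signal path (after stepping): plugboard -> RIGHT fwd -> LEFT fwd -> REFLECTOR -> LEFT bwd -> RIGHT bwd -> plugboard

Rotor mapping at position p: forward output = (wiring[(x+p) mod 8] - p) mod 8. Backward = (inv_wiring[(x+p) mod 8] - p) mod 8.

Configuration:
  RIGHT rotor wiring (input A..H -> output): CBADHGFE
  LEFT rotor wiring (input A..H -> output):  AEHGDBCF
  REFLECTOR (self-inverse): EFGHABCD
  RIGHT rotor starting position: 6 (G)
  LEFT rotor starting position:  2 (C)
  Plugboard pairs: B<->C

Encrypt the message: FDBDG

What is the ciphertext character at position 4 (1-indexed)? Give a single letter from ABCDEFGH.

Char 1 ('F'): step: R->7, L=2; F->plug->F->R->A->L->F->refl->B->L'->C->R'->C->plug->B
Char 2 ('D'): step: R->0, L->3 (L advanced); D->plug->D->R->D->L->H->refl->D->L'->A->R'->C->plug->B
Char 3 ('B'): step: R->1, L=3; B->plug->C->R->C->L->G->refl->C->L'->E->R'->F->plug->F
Char 4 ('D'): step: R->2, L=3; D->plug->D->R->E->L->C->refl->G->L'->C->R'->F->plug->F

F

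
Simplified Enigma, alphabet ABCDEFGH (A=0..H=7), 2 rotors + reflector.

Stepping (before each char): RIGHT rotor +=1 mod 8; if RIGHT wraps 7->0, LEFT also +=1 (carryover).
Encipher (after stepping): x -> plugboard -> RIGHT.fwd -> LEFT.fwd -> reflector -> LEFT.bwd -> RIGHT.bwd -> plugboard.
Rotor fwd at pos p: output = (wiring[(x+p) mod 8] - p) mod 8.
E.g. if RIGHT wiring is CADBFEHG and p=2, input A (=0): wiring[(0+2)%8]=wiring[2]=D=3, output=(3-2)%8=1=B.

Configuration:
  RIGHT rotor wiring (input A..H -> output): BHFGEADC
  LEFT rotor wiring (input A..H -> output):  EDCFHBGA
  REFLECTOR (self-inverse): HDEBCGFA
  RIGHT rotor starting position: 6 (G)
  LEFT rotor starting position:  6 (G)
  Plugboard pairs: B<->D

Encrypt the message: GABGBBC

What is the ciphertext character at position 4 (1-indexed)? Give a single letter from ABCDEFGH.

Char 1 ('G'): step: R->7, L=6; G->plug->G->R->B->L->C->refl->E->L'->E->R'->H->plug->H
Char 2 ('A'): step: R->0, L->7 (L advanced); A->plug->A->R->B->L->F->refl->G->L'->E->R'->E->plug->E
Char 3 ('B'): step: R->1, L=7; B->plug->D->R->D->L->D->refl->B->L'->A->R'->H->plug->H
Char 4 ('G'): step: R->2, L=7; G->plug->G->R->H->L->H->refl->A->L'->F->R'->H->plug->H

H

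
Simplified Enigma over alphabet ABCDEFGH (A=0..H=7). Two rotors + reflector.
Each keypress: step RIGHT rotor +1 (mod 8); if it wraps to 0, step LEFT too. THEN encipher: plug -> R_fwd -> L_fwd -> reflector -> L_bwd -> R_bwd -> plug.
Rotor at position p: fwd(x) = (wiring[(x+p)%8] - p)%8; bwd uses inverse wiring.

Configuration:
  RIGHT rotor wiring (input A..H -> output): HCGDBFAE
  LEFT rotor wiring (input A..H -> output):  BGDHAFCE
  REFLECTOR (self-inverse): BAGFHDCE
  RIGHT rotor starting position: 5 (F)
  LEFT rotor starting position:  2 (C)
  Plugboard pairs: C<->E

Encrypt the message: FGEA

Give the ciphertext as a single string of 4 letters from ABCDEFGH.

Answer: ADCH

Derivation:
Char 1 ('F'): step: R->6, L=2; F->plug->F->R->F->L->C->refl->G->L'->C->R'->A->plug->A
Char 2 ('G'): step: R->7, L=2; G->plug->G->R->G->L->H->refl->E->L'->H->R'->D->plug->D
Char 3 ('E'): step: R->0, L->3 (L advanced); E->plug->C->R->G->L->D->refl->F->L'->B->R'->E->plug->C
Char 4 ('A'): step: R->1, L=3; A->plug->A->R->B->L->F->refl->D->L'->G->R'->H->plug->H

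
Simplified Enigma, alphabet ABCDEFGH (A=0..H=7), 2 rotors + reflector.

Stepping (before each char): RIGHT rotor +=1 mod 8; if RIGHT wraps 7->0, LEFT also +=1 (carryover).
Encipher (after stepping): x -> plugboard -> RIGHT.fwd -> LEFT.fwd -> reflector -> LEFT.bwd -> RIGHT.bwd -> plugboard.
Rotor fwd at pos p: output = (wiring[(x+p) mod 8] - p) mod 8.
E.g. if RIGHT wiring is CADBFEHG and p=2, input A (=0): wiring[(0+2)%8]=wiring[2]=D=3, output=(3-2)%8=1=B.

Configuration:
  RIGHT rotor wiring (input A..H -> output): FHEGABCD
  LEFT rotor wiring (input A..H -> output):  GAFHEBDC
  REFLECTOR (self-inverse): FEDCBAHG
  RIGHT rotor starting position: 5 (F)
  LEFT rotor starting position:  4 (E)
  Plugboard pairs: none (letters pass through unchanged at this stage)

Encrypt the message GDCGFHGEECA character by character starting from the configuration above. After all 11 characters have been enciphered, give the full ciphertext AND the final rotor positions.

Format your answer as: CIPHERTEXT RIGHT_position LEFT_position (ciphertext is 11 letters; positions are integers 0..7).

Answer: HBDCDDFBAHF 0 6

Derivation:
Char 1 ('G'): step: R->6, L=4; G->plug->G->R->C->L->H->refl->G->L'->D->R'->H->plug->H
Char 2 ('D'): step: R->7, L=4; D->plug->D->R->F->L->E->refl->B->L'->G->R'->B->plug->B
Char 3 ('C'): step: R->0, L->5 (L advanced); C->plug->C->R->E->L->D->refl->C->L'->G->R'->D->plug->D
Char 4 ('G'): step: R->1, L=5; G->plug->G->R->C->L->F->refl->A->L'->F->R'->C->plug->C
Char 5 ('F'): step: R->2, L=5; F->plug->F->R->B->L->G->refl->H->L'->H->R'->D->plug->D
Char 6 ('H'): step: R->3, L=5; H->plug->H->R->B->L->G->refl->H->L'->H->R'->D->plug->D
Char 7 ('G'): step: R->4, L=5; G->plug->G->R->A->L->E->refl->B->L'->D->R'->F->plug->F
Char 8 ('E'): step: R->5, L=5; E->plug->E->R->C->L->F->refl->A->L'->F->R'->B->plug->B
Char 9 ('E'): step: R->6, L=5; E->plug->E->R->G->L->C->refl->D->L'->E->R'->A->plug->A
Char 10 ('C'): step: R->7, L=5; C->plug->C->R->A->L->E->refl->B->L'->D->R'->H->plug->H
Char 11 ('A'): step: R->0, L->6 (L advanced); A->plug->A->R->F->L->B->refl->E->L'->B->R'->F->plug->F
Final: ciphertext=HBDCDDFBAHF, RIGHT=0, LEFT=6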